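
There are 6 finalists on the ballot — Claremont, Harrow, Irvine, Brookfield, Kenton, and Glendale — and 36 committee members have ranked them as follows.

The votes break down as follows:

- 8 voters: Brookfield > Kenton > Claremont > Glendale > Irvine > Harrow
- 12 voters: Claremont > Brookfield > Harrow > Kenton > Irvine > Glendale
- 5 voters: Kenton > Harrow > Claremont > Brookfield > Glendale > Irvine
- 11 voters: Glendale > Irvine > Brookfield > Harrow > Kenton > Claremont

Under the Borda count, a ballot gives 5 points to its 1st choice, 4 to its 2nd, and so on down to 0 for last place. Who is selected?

Brookfield

Borda scores:
  Claremont: 8·3 + 12·5 + 5·3 + 11·0 = 99
  Harrow: 8·0 + 12·3 + 5·4 + 11·2 = 78
  Irvine: 8·1 + 12·1 + 5·0 + 11·4 = 64
  Brookfield: 8·5 + 12·4 + 5·2 + 11·3 = 131
  Kenton: 8·4 + 12·2 + 5·5 + 11·1 = 92
  Glendale: 8·2 + 12·0 + 5·1 + 11·5 = 76
Brookfield has the highest total.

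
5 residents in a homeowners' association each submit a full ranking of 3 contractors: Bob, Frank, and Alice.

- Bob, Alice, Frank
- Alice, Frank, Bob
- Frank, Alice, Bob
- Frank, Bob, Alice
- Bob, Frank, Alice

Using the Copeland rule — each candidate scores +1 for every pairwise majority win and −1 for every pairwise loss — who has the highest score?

Frank

Pairwise results:
  Bob vs Frank: Frank wins 3–2.
  Bob vs Alice: Bob wins 3–2.
  Frank vs Alice: Frank wins 3–2.
Copeland scores (wins − losses):
  Bob: 1 − 1 = 0
  Frank: 2 − 0 = 2
  Alice: 0 − 2 = -2
Frank has the best Copeland score.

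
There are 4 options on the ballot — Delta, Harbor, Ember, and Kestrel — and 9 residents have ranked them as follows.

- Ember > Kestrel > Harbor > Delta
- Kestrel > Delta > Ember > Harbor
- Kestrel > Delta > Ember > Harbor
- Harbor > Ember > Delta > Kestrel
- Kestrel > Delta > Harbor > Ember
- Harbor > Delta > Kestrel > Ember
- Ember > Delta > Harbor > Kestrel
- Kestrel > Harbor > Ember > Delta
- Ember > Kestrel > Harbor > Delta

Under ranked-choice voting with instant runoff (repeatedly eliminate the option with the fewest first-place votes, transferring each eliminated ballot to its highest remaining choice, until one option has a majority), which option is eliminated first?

Round 1: Kestrel 4, Ember 3, Harbor 2, Delta 0. Delta has the fewest and is eliminated.
Round 2: Kestrel 4, Ember 3, Harbor 2. Harbor has the fewest and is eliminated.
Round 3: Kestrel 5, Ember 4. Kestrel has a majority.

Delta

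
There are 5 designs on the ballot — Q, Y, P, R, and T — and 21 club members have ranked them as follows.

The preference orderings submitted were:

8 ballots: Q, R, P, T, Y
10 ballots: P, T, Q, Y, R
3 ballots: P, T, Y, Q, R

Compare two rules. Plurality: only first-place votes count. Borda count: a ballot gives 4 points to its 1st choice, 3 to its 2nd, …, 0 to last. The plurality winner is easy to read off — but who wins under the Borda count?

Plurality first-place counts: Q 8, Y 0, P 13, R 0, T 0 → P.
Borda totals: Q 55, Y 16, P 68, R 24, T 47 → P.

P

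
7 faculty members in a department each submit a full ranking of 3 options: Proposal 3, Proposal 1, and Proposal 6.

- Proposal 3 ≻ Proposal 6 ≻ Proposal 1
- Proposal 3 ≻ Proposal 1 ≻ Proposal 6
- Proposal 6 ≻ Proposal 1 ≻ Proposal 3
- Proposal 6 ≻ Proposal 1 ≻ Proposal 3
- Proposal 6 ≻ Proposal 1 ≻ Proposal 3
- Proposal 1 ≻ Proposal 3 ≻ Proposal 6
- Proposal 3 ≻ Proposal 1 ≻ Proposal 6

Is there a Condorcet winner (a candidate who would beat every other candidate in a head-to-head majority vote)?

Head-to-head results (7 voters total):
Proposal 3 vs Proposal 1: Proposal 1 wins 4–3.
Proposal 3 vs Proposal 6: Proposal 3 wins 4–3.
Proposal 1 vs Proposal 6: Proposal 6 wins 4–3.
No candidate beats all others: Proposal 3 beats Proposal 6 beats Proposal 1 beats Proposal 3, a majority cycle.

No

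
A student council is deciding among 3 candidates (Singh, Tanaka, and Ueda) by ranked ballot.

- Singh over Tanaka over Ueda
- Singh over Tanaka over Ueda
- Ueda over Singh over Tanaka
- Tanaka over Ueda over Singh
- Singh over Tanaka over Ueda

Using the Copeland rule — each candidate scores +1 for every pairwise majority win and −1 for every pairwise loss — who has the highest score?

Pairwise results:
  Singh vs Tanaka: Singh wins 4–1.
  Singh vs Ueda: Singh wins 3–2.
  Tanaka vs Ueda: Tanaka wins 4–1.
Copeland scores (wins − losses):
  Singh: 2 − 0 = 2
  Tanaka: 1 − 1 = 0
  Ueda: 0 − 2 = -2
Singh has the best Copeland score.

Singh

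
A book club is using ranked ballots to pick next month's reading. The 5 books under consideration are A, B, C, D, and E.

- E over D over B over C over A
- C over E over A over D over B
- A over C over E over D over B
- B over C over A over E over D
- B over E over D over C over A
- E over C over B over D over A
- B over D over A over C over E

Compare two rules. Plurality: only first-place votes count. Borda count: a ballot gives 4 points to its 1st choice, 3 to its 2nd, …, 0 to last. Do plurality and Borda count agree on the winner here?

Plurality first-place counts: A 1, B 3, C 1, D 0, E 2 → B.
Borda totals: A 10, B 16, C 16, D 11, E 17 → E.
The two rules disagree: plurality picks B, Borda picks E.

No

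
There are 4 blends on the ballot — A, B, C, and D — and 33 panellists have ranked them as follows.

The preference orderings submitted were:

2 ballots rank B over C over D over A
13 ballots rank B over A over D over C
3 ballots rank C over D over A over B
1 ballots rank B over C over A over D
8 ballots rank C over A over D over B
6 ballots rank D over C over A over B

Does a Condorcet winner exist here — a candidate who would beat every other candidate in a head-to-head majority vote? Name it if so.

Head-to-head results (33 voters total):
A vs B: A wins 17–16.
A vs C: C wins 20–13.
A vs D: A wins 22–11.
B vs C: C wins 17–16.
B vs D: D wins 17–16.
C vs D: D wins 19–14.
No candidate beats all others: A beats D beats C beats A, a majority cycle.

There is no Condorcet winner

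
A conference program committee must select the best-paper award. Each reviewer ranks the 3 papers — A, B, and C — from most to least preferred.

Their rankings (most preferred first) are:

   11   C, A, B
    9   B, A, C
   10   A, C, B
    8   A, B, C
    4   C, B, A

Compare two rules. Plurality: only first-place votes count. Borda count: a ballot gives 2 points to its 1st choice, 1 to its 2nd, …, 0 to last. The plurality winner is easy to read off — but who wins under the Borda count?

Plurality first-place counts: A 18, B 9, C 15 → A.
Borda totals: A 56, B 30, C 40 → A.

A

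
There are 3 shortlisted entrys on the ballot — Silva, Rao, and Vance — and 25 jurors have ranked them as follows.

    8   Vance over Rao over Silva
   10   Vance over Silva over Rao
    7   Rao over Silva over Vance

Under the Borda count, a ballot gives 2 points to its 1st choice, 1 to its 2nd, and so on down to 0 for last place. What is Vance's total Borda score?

36

Borda scores:
  Silva: 8·0 + 10·1 + 7·1 = 17
  Rao: 8·1 + 10·0 + 7·2 = 22
  Vance: 8·2 + 10·2 + 7·0 = 36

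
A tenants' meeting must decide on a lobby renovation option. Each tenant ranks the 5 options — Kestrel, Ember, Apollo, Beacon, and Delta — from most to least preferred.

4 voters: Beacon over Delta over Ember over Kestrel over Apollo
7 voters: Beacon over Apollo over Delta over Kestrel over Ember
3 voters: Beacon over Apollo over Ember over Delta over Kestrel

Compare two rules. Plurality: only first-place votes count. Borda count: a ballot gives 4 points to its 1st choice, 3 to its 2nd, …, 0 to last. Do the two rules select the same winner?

Plurality first-place counts: Kestrel 0, Ember 0, Apollo 0, Beacon 14, Delta 0 → Beacon.
Borda totals: Kestrel 11, Ember 14, Apollo 30, Beacon 56, Delta 29 → Beacon.
The two rules agree on Beacon.

Yes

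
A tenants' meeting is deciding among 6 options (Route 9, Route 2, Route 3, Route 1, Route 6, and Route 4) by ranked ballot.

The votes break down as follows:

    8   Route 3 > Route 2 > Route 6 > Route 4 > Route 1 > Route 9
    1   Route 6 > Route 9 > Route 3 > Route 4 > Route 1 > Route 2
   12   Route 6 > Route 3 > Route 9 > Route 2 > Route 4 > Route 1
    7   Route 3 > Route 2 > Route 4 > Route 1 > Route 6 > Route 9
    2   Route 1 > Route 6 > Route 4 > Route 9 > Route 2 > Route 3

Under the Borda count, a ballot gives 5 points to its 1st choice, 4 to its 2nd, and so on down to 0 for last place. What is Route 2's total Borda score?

86

Borda scores:
  Route 9: 8·0 + 4 + 12·3 + 7·0 + 2·2 = 44
  Route 2: 8·4 + 0 + 12·2 + 7·4 + 2·1 = 86
  Route 3: 8·5 + 3 + 12·4 + 7·5 + 2·0 = 126
  Route 1: 8·1 + 1 + 12·0 + 7·2 + 2·5 = 33
  Route 6: 8·3 + 5 + 12·5 + 7·1 + 2·4 = 104
  Route 4: 8·2 + 2 + 12·1 + 7·3 + 2·3 = 57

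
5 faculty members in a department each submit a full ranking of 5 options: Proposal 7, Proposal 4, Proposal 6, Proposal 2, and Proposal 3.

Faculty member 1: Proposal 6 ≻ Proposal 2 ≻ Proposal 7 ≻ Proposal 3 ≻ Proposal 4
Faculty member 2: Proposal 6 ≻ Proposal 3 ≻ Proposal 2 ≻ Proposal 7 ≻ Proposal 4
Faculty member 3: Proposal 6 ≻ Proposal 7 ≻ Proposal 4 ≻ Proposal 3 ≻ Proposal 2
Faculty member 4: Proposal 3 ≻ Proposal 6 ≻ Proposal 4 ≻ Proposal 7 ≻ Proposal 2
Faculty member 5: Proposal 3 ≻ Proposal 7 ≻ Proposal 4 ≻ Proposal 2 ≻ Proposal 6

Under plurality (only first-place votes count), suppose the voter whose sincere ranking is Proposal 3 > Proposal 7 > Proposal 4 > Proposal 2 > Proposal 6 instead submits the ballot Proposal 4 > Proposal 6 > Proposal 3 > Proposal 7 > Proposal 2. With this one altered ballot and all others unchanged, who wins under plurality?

First-place totals with the altered ballot: Proposal 7 0, Proposal 4 1, Proposal 6 3, Proposal 2 0, Proposal 3 1.
The winner is unchanged: still Proposal 6.

Proposal 6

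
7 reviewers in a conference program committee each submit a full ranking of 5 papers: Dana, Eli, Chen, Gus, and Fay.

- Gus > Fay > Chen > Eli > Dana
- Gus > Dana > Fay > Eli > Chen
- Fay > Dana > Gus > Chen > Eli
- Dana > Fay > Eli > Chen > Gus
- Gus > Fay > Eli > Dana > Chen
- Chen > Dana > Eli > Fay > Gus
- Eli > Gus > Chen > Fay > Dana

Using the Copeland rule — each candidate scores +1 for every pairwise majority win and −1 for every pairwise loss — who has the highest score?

Pairwise results:
  Dana vs Eli: Dana wins 4–3.
  Dana vs Chen: Dana wins 4–3.
  Dana vs Gus: Gus wins 4–3.
  Dana vs Fay: Fay wins 4–3.
  Eli vs Chen: Eli wins 4–3.
  Eli vs Gus: Gus wins 4–3.
  Eli vs Fay: Fay wins 5–2.
  Chen vs Gus: Gus wins 5–2.
  Chen vs Fay: Fay wins 5–2.
  Gus vs Fay: Gus wins 4–3.
Copeland scores (wins − losses):
  Dana: 2 − 2 = 0
  Eli: 1 − 3 = -2
  Chen: 0 − 4 = -4
  Gus: 4 − 0 = 4
  Fay: 3 − 1 = 2
Gus has the best Copeland score.

Gus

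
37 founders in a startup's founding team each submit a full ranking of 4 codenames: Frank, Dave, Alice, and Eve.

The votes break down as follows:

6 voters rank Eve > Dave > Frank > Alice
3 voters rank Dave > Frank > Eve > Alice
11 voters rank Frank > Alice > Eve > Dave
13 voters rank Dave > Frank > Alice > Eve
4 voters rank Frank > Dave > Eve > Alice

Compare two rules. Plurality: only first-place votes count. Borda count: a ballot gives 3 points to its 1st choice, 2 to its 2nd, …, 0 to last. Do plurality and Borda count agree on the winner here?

No

Plurality first-place counts: Frank 15, Dave 16, Alice 0, Eve 6 → Dave.
Borda totals: Frank 83, Dave 68, Alice 35, Eve 36 → Frank.
The two rules disagree: plurality picks Dave, Borda picks Frank.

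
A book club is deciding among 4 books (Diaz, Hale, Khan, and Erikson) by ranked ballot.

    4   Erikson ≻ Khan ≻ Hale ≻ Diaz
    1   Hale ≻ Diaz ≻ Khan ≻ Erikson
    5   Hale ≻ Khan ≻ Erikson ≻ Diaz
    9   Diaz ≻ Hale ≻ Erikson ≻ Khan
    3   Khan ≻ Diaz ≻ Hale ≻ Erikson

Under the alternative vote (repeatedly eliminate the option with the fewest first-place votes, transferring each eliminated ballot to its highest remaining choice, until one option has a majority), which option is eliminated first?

Khan

Round 1: Diaz 9, Hale 6, Erikson 4, Khan 3. Khan has the fewest and is eliminated.
Round 2: Diaz 12, Hale 6, Erikson 4. Diaz has a majority.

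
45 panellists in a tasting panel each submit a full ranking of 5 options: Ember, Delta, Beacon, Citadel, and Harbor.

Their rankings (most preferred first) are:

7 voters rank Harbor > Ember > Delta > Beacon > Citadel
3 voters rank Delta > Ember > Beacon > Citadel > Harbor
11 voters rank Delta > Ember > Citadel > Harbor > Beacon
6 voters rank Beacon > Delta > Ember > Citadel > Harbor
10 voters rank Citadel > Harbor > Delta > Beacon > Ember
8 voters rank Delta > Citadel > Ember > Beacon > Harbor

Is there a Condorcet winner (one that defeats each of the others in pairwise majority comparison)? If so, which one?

Head-to-head results (45 voters total):
Ember vs Delta: Delta wins 38–7.
Ember vs Beacon: Ember wins 29–16.
Ember vs Citadel: Ember wins 27–18.
Ember vs Harbor: Ember wins 28–17.
Delta vs Beacon: Delta wins 39–6.
Delta vs Citadel: Delta wins 35–10.
Delta vs Harbor: Delta wins 28–17.
Beacon vs Citadel: Citadel wins 29–16.
Beacon vs Harbor: Harbor wins 28–17.
Citadel vs Harbor: Citadel wins 38–7.
Delta beats each rival — Ember (38–7), Beacon (39–6), Citadel (35–10), Harbor (28–17) — so Delta is the Condorcet winner.

Delta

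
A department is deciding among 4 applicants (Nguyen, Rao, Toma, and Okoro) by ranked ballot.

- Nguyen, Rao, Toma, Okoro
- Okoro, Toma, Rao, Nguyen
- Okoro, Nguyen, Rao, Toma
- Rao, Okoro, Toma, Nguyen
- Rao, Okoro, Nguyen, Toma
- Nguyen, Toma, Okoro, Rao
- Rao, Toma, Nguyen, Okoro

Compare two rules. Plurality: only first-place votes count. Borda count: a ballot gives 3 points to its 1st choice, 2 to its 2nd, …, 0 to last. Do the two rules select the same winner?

Plurality first-place counts: Nguyen 2, Rao 3, Toma 0, Okoro 2 → Rao.
Borda totals: Nguyen 10, Rao 13, Toma 8, Okoro 11 → Rao.
The two rules agree on Rao.

Yes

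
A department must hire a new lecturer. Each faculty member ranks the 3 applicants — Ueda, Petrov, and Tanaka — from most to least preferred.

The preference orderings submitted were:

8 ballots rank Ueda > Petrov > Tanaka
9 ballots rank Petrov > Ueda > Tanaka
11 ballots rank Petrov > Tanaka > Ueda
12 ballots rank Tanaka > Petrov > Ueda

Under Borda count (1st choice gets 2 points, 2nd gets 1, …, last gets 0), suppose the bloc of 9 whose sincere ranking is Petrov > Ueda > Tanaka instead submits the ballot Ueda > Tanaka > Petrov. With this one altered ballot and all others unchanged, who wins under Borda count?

Borda totals with the altered ballot: Ueda 34, Petrov 42, Tanaka 44.
The switch changes the winner from Petrov to Tanaka.

Tanaka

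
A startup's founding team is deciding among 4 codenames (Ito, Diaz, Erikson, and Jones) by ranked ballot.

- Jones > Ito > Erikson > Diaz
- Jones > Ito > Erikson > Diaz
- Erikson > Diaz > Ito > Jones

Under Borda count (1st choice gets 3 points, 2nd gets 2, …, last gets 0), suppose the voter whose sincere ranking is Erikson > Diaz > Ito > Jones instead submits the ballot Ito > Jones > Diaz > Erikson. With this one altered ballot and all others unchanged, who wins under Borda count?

Borda totals with the altered ballot: Ito 7, Diaz 1, Erikson 2, Jones 8.
The winner is unchanged: still Jones.

Jones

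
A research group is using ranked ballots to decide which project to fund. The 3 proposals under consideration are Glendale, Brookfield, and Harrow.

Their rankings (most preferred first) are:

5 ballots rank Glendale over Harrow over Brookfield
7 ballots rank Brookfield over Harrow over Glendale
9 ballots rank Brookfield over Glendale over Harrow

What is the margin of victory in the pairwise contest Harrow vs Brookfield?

Ballots ranking Harrow above Brookfield: 5.
Ballots ranking Brookfield above Harrow: 7+9 = 16.
Brookfield wins 16–5, a margin of 11.

11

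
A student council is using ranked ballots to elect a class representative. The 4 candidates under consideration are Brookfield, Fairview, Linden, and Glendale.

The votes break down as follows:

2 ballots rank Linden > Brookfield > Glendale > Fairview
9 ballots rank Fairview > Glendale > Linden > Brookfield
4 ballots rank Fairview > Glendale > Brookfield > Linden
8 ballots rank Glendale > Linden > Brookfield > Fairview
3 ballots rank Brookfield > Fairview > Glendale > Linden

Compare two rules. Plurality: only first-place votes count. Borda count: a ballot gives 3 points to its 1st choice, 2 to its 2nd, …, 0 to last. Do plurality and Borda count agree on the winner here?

No

Plurality first-place counts: Brookfield 3, Fairview 13, Linden 2, Glendale 8 → Fairview.
Borda totals: Brookfield 25, Fairview 45, Linden 31, Glendale 55 → Glendale.
The two rules disagree: plurality picks Fairview, Borda picks Glendale.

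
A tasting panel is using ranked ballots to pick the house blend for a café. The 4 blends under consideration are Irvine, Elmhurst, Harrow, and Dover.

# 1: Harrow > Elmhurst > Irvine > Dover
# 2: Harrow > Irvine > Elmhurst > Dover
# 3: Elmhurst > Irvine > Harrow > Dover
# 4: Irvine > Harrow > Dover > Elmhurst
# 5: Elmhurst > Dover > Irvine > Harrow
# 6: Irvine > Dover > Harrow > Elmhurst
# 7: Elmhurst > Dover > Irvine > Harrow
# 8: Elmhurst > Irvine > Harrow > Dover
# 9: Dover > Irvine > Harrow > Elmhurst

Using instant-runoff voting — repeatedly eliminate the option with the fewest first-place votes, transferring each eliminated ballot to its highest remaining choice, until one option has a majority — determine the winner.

Round 1: Elmhurst 4, Irvine 2, Harrow 2, Dover 1. Dover has the fewest and is eliminated.
Round 2: Elmhurst 4, Irvine 3, Harrow 2. Harrow has the fewest and is eliminated.
Round 3: Elmhurst 5, Irvine 4. Elmhurst has a majority.

Elmhurst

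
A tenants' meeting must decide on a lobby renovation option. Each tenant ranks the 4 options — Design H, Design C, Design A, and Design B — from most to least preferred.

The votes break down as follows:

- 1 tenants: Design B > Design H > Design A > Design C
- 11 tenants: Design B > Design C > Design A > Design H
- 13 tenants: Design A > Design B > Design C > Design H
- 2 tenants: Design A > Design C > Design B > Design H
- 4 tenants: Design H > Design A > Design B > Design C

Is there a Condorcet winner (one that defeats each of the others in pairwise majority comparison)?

Yes

Head-to-head results (31 voters total):
Design H vs Design C: Design C wins 26–5.
Design H vs Design A: Design A wins 26–5.
Design H vs Design B: Design B wins 27–4.
Design C vs Design A: Design A wins 20–11.
Design C vs Design B: Design B wins 29–2.
Design A vs Design B: Design A wins 19–12.
Design A beats each rival — Design H (26–5), Design C (20–11), Design B (19–12) — so Design A is the Condorcet winner.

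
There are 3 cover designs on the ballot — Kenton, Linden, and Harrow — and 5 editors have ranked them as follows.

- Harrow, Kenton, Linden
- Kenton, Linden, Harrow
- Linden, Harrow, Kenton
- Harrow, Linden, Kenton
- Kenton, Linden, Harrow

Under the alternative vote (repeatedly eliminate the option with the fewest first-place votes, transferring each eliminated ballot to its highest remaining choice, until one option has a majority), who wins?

Harrow

Round 1: Kenton 2, Harrow 2, Linden 1. Linden has the fewest and is eliminated.
Round 2: Harrow 3, Kenton 2. Harrow has a majority.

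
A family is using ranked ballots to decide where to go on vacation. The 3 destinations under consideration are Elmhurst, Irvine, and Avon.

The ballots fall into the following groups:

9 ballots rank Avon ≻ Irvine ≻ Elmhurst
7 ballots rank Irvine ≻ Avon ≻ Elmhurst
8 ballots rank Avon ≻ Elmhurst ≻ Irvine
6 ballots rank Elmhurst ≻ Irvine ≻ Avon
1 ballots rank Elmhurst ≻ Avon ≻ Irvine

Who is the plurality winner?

Avon

First-place vote totals:
  Elmhurst: 7
  Irvine: 7
  Avon: 17
Avon has the most first-place votes.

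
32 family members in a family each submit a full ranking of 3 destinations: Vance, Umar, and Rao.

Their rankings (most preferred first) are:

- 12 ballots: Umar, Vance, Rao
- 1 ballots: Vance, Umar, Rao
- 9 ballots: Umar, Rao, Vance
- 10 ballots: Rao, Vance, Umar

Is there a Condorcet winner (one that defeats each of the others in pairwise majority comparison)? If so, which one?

Head-to-head results (32 voters total):
Vance vs Umar: Umar wins 21–11.
Vance vs Rao: Rao wins 19–13.
Umar vs Rao: Umar wins 22–10.
Umar beats each rival — Vance (21–11), Rao (22–10) — so Umar is the Condorcet winner.

Umar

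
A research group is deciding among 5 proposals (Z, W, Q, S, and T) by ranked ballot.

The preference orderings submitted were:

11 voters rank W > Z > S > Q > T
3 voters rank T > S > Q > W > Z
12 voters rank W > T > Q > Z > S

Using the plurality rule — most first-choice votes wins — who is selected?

W

First-place vote totals:
  Z: 0
  W: 23
  Q: 0
  S: 0
  T: 3
W has the most first-place votes.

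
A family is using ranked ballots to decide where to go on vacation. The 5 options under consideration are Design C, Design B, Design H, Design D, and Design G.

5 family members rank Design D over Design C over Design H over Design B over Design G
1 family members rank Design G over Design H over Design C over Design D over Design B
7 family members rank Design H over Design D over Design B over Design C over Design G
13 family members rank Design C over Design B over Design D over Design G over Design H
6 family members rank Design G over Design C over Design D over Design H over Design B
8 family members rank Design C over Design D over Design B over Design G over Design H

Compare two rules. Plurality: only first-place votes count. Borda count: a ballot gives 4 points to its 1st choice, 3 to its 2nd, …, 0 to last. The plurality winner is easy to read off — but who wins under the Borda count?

Design C

Plurality first-place counts: Design C 21, Design B 0, Design H 7, Design D 5, Design G 7 → Design C.
Borda totals: Design C 126, Design B 74, Design H 47, Design D 104, Design G 49 → Design C.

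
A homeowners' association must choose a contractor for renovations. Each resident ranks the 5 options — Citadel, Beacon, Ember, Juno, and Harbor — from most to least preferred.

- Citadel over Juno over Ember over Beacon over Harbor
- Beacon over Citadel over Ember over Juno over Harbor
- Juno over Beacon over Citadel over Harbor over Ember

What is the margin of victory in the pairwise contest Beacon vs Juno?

Ballots ranking Beacon above Juno: 1.
Ballots ranking Juno above Beacon: 2.
Juno wins 2–1, a margin of 1.

1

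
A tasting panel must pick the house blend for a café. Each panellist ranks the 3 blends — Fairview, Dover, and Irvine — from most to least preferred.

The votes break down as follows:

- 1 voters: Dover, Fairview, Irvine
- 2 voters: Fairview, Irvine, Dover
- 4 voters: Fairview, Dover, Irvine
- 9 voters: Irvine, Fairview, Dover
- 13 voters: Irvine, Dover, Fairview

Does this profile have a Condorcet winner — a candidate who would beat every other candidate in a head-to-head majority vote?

Yes

Head-to-head results (29 voters total):
Fairview vs Dover: Fairview wins 15–14.
Fairview vs Irvine: Irvine wins 22–7.
Dover vs Irvine: Irvine wins 24–5.
Irvine beats each rival — Fairview (22–7), Dover (24–5) — so Irvine is the Condorcet winner.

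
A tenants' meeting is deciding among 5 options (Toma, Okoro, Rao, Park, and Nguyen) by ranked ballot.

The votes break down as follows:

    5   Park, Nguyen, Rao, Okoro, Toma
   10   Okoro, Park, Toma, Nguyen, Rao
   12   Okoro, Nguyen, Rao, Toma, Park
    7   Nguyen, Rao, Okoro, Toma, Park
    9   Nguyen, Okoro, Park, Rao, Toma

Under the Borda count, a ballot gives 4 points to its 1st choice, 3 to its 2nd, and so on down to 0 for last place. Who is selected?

Okoro

Borda scores:
  Toma: 5·0 + 10·2 + 12·1 + 7·1 + 9·0 = 39
  Okoro: 5·1 + 10·4 + 12·4 + 7·2 + 9·3 = 134
  Rao: 5·2 + 10·0 + 12·2 + 7·3 + 9·1 = 64
  Park: 5·4 + 10·3 + 12·0 + 7·0 + 9·2 = 68
  Nguyen: 5·3 + 10·1 + 12·3 + 7·4 + 9·4 = 125
Okoro has the highest total.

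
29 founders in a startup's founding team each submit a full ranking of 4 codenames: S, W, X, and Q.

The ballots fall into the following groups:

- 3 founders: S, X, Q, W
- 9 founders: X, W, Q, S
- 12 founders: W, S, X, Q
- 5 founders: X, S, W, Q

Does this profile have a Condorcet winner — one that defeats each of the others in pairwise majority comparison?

Head-to-head results (29 voters total):
S vs W: W wins 21–8.
S vs X: S wins 15–14.
S vs Q: S wins 20–9.
W vs X: X wins 17–12.
W vs Q: W wins 26–3.
X vs Q: X wins 29–0.
No candidate beats all others: S beats X beats W beats S, a majority cycle.

No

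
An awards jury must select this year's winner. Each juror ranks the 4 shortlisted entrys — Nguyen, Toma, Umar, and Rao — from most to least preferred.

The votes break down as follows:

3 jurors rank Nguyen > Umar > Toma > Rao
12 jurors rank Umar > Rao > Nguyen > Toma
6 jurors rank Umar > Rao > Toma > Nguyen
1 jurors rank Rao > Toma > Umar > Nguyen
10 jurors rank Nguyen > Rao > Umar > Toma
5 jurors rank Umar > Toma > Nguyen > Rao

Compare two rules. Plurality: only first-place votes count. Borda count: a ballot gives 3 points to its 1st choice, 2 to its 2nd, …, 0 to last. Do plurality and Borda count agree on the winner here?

Plurality first-place counts: Nguyen 13, Toma 0, Umar 23, Rao 1 → Umar.
Borda totals: Nguyen 56, Toma 21, Umar 86, Rao 59 → Umar.
The two rules agree on Umar.

Yes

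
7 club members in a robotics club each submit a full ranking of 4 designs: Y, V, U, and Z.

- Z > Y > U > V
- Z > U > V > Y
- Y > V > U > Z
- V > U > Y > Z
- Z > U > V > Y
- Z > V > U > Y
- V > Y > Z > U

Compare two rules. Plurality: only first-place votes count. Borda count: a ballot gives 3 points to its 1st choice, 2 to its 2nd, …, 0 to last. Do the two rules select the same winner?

Plurality first-place counts: Y 1, V 2, U 0, Z 4 → Z.
Borda totals: Y 8, V 12, U 9, Z 13 → Z.
The two rules agree on Z.

Yes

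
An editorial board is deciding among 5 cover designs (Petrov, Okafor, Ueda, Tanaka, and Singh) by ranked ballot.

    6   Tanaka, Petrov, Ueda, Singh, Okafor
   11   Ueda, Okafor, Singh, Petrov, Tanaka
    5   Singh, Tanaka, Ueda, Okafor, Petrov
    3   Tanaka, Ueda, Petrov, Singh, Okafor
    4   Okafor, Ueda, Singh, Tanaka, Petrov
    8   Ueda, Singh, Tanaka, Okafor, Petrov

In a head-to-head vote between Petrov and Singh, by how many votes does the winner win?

19

Ballots ranking Petrov above Singh: 6+3 = 9.
Ballots ranking Singh above Petrov: 11+5+4+8 = 28.
Singh wins 28–9, a margin of 19.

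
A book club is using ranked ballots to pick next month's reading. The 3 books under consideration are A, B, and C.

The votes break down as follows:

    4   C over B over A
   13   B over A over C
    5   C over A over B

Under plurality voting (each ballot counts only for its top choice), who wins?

First-place vote totals:
  A: 0
  B: 13
  C: 9
B has the most first-place votes.

B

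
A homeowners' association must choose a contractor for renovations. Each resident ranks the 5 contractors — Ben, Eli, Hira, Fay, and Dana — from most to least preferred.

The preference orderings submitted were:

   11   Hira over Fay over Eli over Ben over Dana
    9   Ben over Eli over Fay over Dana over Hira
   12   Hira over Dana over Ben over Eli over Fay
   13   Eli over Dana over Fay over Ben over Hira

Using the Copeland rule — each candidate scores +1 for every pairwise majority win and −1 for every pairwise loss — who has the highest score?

Pairwise results:
  Ben vs Eli: Eli wins 24–21.
  Ben vs Hira: Hira wins 23–22.
  Ben vs Fay: Fay wins 24–21.
  Ben vs Dana: Dana wins 25–20.
  Eli vs Hira: Hira wins 23–22.
  Eli vs Fay: Eli wins 34–11.
  Eli vs Dana: Eli wins 33–12.
  Hira vs Fay: Hira wins 23–22.
  Hira vs Dana: Hira wins 23–22.
  Fay vs Dana: Dana wins 25–20.
Copeland scores (wins − losses):
  Ben: 0 − 4 = -4
  Eli: 3 − 1 = 2
  Hira: 4 − 0 = 4
  Fay: 1 − 3 = -2
  Dana: 2 − 2 = 0
Hira has the best Copeland score.

Hira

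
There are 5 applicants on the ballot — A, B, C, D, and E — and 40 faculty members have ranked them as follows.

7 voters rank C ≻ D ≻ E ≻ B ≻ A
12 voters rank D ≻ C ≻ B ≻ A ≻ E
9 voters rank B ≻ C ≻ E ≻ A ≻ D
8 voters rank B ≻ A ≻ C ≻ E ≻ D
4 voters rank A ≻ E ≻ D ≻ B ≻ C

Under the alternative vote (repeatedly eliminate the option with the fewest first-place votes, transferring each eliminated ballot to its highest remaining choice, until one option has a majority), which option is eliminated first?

E

Round 1: B 17, D 12, C 7, A 4, E 0. E has the fewest and is eliminated.
Round 2: B 17, D 12, C 7, A 4. A has the fewest and is eliminated.
Round 3: B 17, D 16, C 7. C has the fewest and is eliminated.
Round 4: D 23, B 17. D has a majority.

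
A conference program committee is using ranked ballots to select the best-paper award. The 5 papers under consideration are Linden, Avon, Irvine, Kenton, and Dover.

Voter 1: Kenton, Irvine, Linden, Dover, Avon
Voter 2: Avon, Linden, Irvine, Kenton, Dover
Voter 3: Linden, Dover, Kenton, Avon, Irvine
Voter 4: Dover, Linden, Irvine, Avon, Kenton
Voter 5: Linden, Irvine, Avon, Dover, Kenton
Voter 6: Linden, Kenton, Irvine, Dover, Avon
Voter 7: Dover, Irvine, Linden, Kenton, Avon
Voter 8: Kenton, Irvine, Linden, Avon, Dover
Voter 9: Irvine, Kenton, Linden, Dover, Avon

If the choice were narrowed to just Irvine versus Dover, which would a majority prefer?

Ballots ranking Irvine above Dover: 6.
Ballots ranking Dover above Irvine: 3.
Irvine wins the head-to-head, 6–3.

Irvine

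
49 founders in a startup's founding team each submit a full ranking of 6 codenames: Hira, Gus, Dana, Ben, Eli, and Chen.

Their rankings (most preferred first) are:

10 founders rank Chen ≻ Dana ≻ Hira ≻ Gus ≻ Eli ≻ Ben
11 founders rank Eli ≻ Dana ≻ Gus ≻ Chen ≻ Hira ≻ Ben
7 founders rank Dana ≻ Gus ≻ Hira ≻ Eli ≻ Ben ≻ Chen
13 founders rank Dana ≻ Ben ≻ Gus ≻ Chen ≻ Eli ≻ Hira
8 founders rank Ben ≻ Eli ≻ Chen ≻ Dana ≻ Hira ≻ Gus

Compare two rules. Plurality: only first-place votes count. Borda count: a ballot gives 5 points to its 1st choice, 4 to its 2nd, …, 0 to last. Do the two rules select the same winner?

Yes

Plurality first-place counts: Hira 0, Gus 0, Dana 20, Ben 8, Eli 11, Chen 10 → Dana.
Borda totals: Hira 70, Gus 120, Dana 200, Ben 99, Eli 124, Chen 122 → Dana.
The two rules agree on Dana.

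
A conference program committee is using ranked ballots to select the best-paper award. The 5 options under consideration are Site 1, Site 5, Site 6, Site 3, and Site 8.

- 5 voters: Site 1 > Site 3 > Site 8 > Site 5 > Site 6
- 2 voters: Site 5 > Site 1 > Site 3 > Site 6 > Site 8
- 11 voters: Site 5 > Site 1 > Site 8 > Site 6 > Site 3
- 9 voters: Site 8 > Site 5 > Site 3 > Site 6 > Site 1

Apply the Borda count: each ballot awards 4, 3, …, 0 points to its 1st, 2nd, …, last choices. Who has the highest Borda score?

Borda scores:
  Site 1: 5·4 + 2·3 + 11·3 + 9·0 = 59
  Site 5: 5·1 + 2·4 + 11·4 + 9·3 = 84
  Site 6: 5·0 + 2·1 + 11·1 + 9·1 = 22
  Site 3: 5·3 + 2·2 + 11·0 + 9·2 = 37
  Site 8: 5·2 + 2·0 + 11·2 + 9·4 = 68
Site 5 has the highest total.

Site 5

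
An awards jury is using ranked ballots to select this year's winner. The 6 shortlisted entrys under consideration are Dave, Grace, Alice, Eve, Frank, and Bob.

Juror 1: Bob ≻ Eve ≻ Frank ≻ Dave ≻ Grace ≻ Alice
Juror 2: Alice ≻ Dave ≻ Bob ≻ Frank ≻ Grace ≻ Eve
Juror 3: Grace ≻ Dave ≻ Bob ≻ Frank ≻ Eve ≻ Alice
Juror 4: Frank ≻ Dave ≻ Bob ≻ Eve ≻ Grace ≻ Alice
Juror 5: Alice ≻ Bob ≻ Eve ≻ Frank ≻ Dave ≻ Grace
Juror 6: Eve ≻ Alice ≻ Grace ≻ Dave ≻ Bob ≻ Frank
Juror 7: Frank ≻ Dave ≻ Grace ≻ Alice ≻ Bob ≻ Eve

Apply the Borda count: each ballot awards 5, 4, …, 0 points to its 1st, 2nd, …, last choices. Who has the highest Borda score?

Borda scores:
  Dave: 2 + 4 + 4 + 4 + 1 + 2 + 4 = 21
  Grace: 1 + 1 + 5 + 1 + 0 + 3 + 3 = 14
  Alice: 0 + 5 + 0 + 0 + 5 + 4 + 2 = 16
  Eve: 4 + 0 + 1 + 2 + 3 + 5 + 0 = 15
  Frank: 3 + 2 + 2 + 5 + 2 + 0 + 5 = 19
  Bob: 5 + 3 + 3 + 3 + 4 + 1 + 1 = 20
Dave has the highest total.

Dave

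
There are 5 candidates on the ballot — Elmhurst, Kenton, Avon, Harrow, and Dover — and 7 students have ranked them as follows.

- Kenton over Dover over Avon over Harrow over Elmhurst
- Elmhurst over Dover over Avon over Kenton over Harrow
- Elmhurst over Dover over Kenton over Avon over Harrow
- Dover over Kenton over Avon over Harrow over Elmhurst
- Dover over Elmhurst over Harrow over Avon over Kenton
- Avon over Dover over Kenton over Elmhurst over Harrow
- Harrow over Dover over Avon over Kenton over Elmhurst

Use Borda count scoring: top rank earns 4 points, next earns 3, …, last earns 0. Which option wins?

Borda scores:
  Elmhurst: 0 + 4 + 4 + 0 + 3 + 1 + 0 = 12
  Kenton: 4 + 1 + 2 + 3 + 0 + 2 + 1 = 13
  Avon: 2 + 2 + 1 + 2 + 1 + 4 + 2 = 14
  Harrow: 1 + 0 + 0 + 1 + 2 + 0 + 4 = 8
  Dover: 3 + 3 + 3 + 4 + 4 + 3 + 3 = 23
Dover has the highest total.

Dover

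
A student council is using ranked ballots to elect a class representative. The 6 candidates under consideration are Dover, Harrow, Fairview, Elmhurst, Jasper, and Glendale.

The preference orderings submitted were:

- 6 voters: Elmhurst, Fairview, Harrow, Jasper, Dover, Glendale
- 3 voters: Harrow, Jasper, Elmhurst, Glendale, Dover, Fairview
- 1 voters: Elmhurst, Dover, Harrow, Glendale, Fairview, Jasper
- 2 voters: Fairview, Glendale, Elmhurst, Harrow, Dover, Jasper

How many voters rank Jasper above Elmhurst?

3

Ballots ranking Jasper above Elmhurst: 3.
Ballots ranking Elmhurst above Jasper: 6+1+2 = 9.
So 3 of 12 voters prefer Jasper to Elmhurst.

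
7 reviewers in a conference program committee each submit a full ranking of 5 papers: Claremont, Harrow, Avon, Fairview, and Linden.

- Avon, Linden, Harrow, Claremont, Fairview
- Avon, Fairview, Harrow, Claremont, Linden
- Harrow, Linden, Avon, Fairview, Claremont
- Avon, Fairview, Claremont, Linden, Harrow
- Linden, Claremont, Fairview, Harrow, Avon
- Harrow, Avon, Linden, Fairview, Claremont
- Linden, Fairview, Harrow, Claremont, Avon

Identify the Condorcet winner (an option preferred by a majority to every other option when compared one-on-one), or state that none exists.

Head-to-head results (7 voters total):
Claremont vs Harrow: Harrow wins 5–2.
Claremont vs Avon: Avon wins 5–2.
Claremont vs Fairview: Fairview wins 5–2.
Claremont vs Linden: Linden wins 5–2.
Harrow vs Avon: Harrow wins 4–3.
Harrow vs Fairview: Fairview wins 4–3.
Harrow vs Linden: Linden wins 4–3.
Avon vs Fairview: Avon wins 5–2.
Avon vs Linden: Avon wins 4–3.
Fairview vs Linden: Linden wins 5–2.
No candidate beats all others: Harrow beats Avon beats Fairview beats Harrow, a majority cycle.

None — there is no Condorcet winner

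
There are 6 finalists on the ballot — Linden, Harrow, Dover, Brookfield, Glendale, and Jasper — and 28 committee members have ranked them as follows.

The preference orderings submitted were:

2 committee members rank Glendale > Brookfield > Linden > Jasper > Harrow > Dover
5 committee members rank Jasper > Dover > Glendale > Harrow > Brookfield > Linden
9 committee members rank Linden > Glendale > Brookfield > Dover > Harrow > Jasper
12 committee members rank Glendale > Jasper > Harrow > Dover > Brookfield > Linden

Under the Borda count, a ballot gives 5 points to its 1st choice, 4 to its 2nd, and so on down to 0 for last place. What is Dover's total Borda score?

62

Borda scores:
  Linden: 2·3 + 5·0 + 9·5 + 12·0 = 51
  Harrow: 2·1 + 5·2 + 9·1 + 12·3 = 57
  Dover: 2·0 + 5·4 + 9·2 + 12·2 = 62
  Brookfield: 2·4 + 5·1 + 9·3 + 12·1 = 52
  Glendale: 2·5 + 5·3 + 9·4 + 12·5 = 121
  Jasper: 2·2 + 5·5 + 9·0 + 12·4 = 77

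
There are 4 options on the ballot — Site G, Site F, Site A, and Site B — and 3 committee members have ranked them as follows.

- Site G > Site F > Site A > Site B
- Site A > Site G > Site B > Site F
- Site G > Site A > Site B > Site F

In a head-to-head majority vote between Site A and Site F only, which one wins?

Ballots ranking Site A above Site F: 2.
Ballots ranking Site F above Site A: 1.
Site A wins the head-to-head, 2–1.

Site A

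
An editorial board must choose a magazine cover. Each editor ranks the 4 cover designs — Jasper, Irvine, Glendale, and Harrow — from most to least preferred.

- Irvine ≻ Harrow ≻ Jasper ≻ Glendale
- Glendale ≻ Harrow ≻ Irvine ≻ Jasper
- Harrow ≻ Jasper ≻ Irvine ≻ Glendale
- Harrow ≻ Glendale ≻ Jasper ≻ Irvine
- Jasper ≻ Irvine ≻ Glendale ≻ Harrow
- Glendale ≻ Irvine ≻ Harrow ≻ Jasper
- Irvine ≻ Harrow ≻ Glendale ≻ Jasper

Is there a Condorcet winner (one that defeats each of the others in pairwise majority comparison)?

Head-to-head results (7 voters total):
Jasper vs Irvine: Irvine wins 4–3.
Jasper vs Glendale: Glendale wins 4–3.
Jasper vs Harrow: Harrow wins 6–1.
Irvine vs Glendale: Irvine wins 4–3.
Irvine vs Harrow: Irvine wins 4–3.
Glendale vs Harrow: Harrow wins 4–3.
Irvine beats each rival — Jasper (4–3), Glendale (4–3), Harrow (4–3) — so Irvine is the Condorcet winner.

Yes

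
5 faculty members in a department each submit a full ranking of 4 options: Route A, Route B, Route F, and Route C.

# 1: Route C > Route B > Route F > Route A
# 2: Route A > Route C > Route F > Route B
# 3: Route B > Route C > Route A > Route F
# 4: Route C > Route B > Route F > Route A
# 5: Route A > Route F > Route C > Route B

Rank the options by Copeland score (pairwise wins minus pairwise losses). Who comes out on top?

Pairwise results:
  Route A vs Route B: Route B wins 3–2.
  Route A vs Route F: Route A wins 3–2.
  Route A vs Route C: Route C wins 3–2.
  Route B vs Route F: Route B wins 3–2.
  Route B vs Route C: Route C wins 4–1.
  Route F vs Route C: Route C wins 4–1.
Copeland scores (wins − losses):
  Route A: 1 − 2 = -1
  Route B: 2 − 1 = 1
  Route F: 0 − 3 = -3
  Route C: 3 − 0 = 3
Route C has the best Copeland score.

Route C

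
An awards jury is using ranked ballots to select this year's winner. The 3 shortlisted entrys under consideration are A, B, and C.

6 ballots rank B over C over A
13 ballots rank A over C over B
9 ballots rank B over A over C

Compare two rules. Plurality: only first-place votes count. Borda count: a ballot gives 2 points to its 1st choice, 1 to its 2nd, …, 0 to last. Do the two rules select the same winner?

No

Plurality first-place counts: A 13, B 15, C 0 → B.
Borda totals: A 35, B 30, C 19 → A.
The two rules disagree: plurality picks B, Borda picks A.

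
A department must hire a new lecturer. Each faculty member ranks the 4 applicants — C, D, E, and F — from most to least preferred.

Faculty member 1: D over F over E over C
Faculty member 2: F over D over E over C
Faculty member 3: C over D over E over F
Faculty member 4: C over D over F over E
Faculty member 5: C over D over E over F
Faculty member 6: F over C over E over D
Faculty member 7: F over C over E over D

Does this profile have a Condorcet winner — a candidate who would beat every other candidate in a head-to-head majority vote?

Head-to-head results (7 voters total):
C vs D: C wins 5–2.
C vs E: C wins 5–2.
C vs F: F wins 4–3.
D vs E: D wins 5–2.
D vs F: D wins 4–3.
E vs F: F wins 5–2.
No candidate beats all others: C beats D beats F beats C, a majority cycle.

No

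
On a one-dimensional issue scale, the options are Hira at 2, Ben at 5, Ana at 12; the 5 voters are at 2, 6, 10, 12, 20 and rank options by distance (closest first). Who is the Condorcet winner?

Ana

With single-peaked preferences on a line, the Condorcet winner is the candidate closest to the median voter.
The median voter (position 10) is closest to Ana at 12.
Check: Ana vs Ben — voters closer to Ana: 3 of 5.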